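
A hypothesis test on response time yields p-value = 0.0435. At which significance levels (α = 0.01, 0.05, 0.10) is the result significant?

p = 0.0435. Significant at: α = 0.05, 0.1.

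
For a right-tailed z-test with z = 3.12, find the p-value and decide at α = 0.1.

p = P(Z > 3.12) = 1 - Φ(3.12) ≈ 0.0009. Since p < 0.1, reject H₀ (significant) at α = 0.1.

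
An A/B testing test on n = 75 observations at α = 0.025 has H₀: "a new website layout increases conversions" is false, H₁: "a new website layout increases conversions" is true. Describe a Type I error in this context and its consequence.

Type I error: rejecting H₀ when it is true — concluding that a new website layout increases conversions when in fact it is not. Consequence: rolling out a layout that doesn't actually help — wasted engineering effort.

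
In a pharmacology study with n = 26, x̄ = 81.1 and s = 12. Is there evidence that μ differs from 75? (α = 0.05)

t = (x̄ - μ₀)/(s/√n) = (81.1 - 75)/(12/√26) = 2.592. df = 25, critical t = ±2.06. Reject H₀.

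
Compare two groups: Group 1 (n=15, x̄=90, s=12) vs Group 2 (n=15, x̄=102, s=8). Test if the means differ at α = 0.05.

Pooled sp = 10.2. t = -3.223, df = 28. Critical t = ±2.048. Reject H₀.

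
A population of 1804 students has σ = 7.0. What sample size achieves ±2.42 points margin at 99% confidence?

Without FPC: n₀ = (2.576×7.0/2.42)² = 55.521. With FPC: n = n₀N/(n₀+N-1) = 53.9 → n = 54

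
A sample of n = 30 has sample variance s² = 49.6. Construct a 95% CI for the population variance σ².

df = 29. χ²_{0.025} = 45.722, χ²_{0.975} = 16.047. CI for σ² = ((n-1)s²/χ²_{α/2}, (n-1)s²/χ²_{1-α/2}) = (29·49.6/45.722, 29·49.6/16.047) = (31.46, 89.64)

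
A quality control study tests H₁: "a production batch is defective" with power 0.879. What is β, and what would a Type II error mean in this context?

β = 1 - power = 1 - 0.879 = 0.121. A Type II error is failing to reject H₀ when H₀ is false (false negative) — here, failing to conclude that a production batch is defective when in fact it is true. Consequence: shipping a defective batch — faulty products reach customers.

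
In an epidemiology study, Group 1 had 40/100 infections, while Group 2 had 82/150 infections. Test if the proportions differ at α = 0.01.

p̂₁ = 0.4, p̂₂ = 0.547, pooled p̂ = 0.488. z = -2.273. Critical: ±2.576. Fail to reject H₀.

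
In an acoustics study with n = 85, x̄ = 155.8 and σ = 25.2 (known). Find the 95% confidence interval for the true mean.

CI = x̄ ± z*(σ/√n) = 155.8 ± 1.96(25.2/√85) = 155.8 ± 5.36 = (150.44, 161.16)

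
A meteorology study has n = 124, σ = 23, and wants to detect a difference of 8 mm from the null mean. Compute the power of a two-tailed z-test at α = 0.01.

SE = σ/√n = 23/√124 = 2.065. Non-centrality λ = d/SE = 8/2.065 = 3.873. Power ≈ Φ(λ - z_{α/2}) = Φ(3.873 - 2.576) = Φ(1.297) = 0.903.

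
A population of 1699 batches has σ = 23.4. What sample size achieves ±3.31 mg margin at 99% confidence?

Without FPC: n₀ = (2.576×23.4/3.31)² = 331.64. With FPC: n = n₀N/(n₀+N-1) = 277.6 → n = 278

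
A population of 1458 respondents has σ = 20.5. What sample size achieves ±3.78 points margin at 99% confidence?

Without FPC: n₀ = (2.576×20.5/3.78)² = 195.171. With FPC: n = n₀N/(n₀+N-1) = 172.2 → n = 173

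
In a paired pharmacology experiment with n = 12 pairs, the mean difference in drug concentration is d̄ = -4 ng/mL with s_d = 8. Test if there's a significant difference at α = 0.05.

t = d̄/(s_d/√n) = -4/(8/√12) = -1.732. df = 11, critical t = ±2.201. Fail to reject H₀.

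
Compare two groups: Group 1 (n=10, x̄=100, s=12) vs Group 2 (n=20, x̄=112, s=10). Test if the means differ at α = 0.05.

Pooled sp = 10.68. t = -2.9, df = 28. Critical t = ±2.048. Reject H₀.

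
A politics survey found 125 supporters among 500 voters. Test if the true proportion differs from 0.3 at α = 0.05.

p̂ = 0.25, p₀ = 0.3. z = (p̂ - p₀)/√(p₀(1-p₀)/n) = -2.44. Critical: ±1.96. Reject H₀.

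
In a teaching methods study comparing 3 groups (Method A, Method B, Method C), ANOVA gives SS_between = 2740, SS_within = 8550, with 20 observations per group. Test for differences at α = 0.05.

df_between = 2, df_within = 57. F = MS_between/MS_within = 1370.0/150.0 = 9.133. F_crit ≈ 3.159. Reject H₀. At least one mean differs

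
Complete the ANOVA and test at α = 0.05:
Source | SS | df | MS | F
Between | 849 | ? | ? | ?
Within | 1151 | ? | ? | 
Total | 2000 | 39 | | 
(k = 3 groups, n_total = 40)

df_between = 2, df_within = 37. MS_between = 424.5, MS_within = 31.11. F = 13.646, F_crit ≈ 3.252. Reject H₀.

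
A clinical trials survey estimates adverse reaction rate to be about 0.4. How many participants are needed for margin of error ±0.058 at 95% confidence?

n = z²p(1-p)/E² = 1.96²×0.4×0.6/0.058² = 274.1 → n = 275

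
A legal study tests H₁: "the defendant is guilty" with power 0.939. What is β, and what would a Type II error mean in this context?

β = 1 - power = 1 - 0.939 = 0.061. A Type II error is failing to reject H₀ when H₀ is false (false negative) — here, failing to conclude that the defendant is guilty when in fact it is true. Consequence: acquitting a guilty person.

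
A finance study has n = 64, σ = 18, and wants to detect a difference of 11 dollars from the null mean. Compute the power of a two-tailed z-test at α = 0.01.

SE = σ/√n = 18/√64 = 2.25. Non-centrality λ = d/SE = 11/2.25 = 4.889. Power ≈ Φ(λ - z_{α/2}) = Φ(4.889 - 2.576) = Φ(2.313) = 0.99.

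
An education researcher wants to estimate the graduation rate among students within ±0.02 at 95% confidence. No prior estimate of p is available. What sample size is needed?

Conservative approach: use p = 0.5 (maximizes p(1-p) = 0.25). n = z²(0.25)/E² = 1.96²×0.25/0.02² = 2401.0 → n = 2401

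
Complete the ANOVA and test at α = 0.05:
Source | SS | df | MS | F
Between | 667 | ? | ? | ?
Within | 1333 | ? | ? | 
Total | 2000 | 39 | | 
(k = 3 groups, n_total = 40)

df_between = 2, df_within = 37. MS_between = 333.5, MS_within = 36.03. F = 9.257, F_crit ≈ 3.252. Reject H₀.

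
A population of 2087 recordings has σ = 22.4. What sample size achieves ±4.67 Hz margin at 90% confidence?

Without FPC: n₀ = (1.645×22.4/4.67)² = 62.258. With FPC: n = n₀N/(n₀+N-1) = 60.5 → n = 61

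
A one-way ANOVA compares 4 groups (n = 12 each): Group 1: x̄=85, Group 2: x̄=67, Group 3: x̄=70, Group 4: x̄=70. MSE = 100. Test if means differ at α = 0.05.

Grand mean = 73.0. SS_between = 2376.0, MS_between = 792.0. F = 7.92, F_crit ≈ 2.816. Reject H₀.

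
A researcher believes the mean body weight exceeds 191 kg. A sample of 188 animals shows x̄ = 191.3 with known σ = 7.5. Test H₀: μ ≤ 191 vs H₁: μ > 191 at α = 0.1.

z = 0.548. Critical value: 1.28. Fail to reject H₀.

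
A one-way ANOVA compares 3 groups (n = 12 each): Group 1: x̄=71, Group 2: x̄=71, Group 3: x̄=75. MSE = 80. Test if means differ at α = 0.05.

Grand mean = 72.33. SS_between = 128.0, MS_between = 64.0. F = 0.8, F_crit ≈ 3.285. Fail to reject H₀.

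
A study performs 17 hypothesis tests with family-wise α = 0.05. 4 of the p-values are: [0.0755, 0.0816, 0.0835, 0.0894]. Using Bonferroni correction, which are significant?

Bonferroni α = 0.05/17 = 0.00294. None of the given p-values are significant.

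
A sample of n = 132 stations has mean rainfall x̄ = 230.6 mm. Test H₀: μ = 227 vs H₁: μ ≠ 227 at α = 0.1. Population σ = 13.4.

z = (x̄ - μ₀)/(σ/√n) = (230.6 - 227)/(13.4/√132) = 3.087. Critical value: ±1.645. Since |3.087| > 1.645, Reject H₀.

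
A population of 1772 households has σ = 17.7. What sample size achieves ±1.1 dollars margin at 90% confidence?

Without FPC: n₀ = (1.645×17.7/1.1)² = 700.637. With FPC: n = n₀N/(n₀+N-1) = 502.3 → n = 503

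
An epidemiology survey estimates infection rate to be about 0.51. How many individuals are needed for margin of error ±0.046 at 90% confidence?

n = z²p(1-p)/E² = 1.645²×0.51×0.49/0.046² = 319.6 → n = 320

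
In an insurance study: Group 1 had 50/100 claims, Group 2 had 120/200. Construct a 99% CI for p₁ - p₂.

p̂₁ = 0.5, p̂₂ = 0.6. Difference = -0.1. CI = (-0.257, 0.057)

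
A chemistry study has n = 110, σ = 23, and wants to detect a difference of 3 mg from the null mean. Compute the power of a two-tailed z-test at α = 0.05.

SE = σ/√n = 23/√110 = 2.193. Non-centrality λ = d/SE = 3/2.193 = 1.368. Power ≈ Φ(λ - z_{α/2}) = Φ(1.368 - 1.96) = Φ(-0.592) = 0.277.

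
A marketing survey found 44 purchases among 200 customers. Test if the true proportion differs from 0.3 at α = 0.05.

p̂ = 0.22, p₀ = 0.3. z = (p̂ - p₀)/√(p₀(1-p₀)/n) = -2.469. Critical: ±1.96. Reject H₀.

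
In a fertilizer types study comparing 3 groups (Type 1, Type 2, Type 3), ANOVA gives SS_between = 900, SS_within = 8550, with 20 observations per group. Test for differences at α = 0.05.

df_between = 2, df_within = 57. F = MS_between/MS_within = 450.0/150.0 = 3.0. F_crit ≈ 3.159. Fail to reject H₀.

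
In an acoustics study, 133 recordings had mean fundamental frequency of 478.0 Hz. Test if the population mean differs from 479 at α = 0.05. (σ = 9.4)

z = (x̄ - μ₀)/(σ/√n) = (478.0 - 479)/(9.4/√133) = -1.227. Critical value: ±1.96. Since |-1.227| ≤ 1.96, Fail to reject H₀.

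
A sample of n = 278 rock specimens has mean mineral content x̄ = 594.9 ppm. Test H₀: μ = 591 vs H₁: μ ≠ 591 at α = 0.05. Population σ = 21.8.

z = (x̄ - μ₀)/(σ/√n) = (594.9 - 591)/(21.8/√278) = 2.983. Critical value: ±1.96. Since |2.983| > 1.96, Reject H₀.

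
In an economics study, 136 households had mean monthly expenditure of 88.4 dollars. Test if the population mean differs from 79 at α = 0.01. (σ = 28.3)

z = (x̄ - μ₀)/(σ/√n) = (88.4 - 79)/(28.3/√136) = 3.874. Critical value: ±2.576. Since |3.874| > 2.576, Reject H₀.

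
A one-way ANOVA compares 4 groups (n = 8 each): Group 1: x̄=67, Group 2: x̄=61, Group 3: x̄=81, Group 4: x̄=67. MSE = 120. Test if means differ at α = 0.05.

Grand mean = 69.0. SS_between = 1728.0, MS_between = 576.0. F = 4.8, F_crit ≈ 2.947. Reject H₀.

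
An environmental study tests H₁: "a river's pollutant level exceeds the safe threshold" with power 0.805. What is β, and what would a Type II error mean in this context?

β = 1 - power = 1 - 0.805 = 0.195. A Type II error is failing to reject H₀ when H₀ is false (false negative) — here, failing to conclude that a river's pollutant level exceeds the safe threshold when in fact it is true. Consequence: allowing unsafe pollution to continue.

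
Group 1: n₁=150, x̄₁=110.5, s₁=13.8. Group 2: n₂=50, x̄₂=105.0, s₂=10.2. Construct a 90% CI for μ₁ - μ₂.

Difference = 5.5. SE = √(13.8²/150 + 10.2²/50) = 1.83. CI = (2.49, 8.51)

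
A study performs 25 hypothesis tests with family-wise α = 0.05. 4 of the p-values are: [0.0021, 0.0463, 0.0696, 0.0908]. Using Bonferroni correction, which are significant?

Bonferroni α = 0.05/25 = 0.002. None of the given p-values are significant.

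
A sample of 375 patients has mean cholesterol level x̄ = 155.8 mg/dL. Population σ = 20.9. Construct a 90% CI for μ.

CI = x̄ ± z*(σ/√n) = 155.8 ± 1.645(20.9/√375) = 155.8 ± 1.78 = (154.02, 157.58)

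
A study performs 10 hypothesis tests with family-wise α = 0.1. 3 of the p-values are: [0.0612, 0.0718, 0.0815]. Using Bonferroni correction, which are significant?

Bonferroni α = 0.1/10 = 0.01. None of the given p-values are significant.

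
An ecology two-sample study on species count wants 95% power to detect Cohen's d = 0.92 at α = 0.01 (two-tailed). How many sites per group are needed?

z_{α/2} = 2.576, z_β = Φ⁻¹(0.95) = 1.645. For large effect (d = 0.92): n per group = 2(z_{α/2} + z_β)²/d² = 2(2.576 + 1.645)²/0.92² = 42.1 → 43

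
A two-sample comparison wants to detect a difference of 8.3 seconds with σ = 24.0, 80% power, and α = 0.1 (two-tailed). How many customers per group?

n per group = 2(z_α/2 + z_β)²σ²/d² = 2×(1.645 + 0.84)²×24.0²/8.3² = 103.3 → n = 104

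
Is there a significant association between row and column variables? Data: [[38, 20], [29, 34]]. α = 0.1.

χ² = 4.64. df = 1, critical = 2.706. Reject H₀. Variables are dependent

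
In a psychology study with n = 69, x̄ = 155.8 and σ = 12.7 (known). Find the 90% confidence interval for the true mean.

CI = x̄ ± z*(σ/√n) = 155.8 ± 1.645(12.7/√69) = 155.8 ± 2.52 = (153.28, 158.32)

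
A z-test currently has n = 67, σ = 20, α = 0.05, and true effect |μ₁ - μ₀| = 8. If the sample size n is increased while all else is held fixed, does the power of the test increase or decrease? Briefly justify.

Power increases: a larger n shrinks the standard error σ/√n, moving the sampling distribution under H₁ further from the critical value.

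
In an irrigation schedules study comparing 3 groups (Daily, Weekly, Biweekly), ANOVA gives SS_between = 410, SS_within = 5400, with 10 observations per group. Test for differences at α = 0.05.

df_between = 2, df_within = 27. F = MS_between/MS_within = 205.0/200.0 = 1.025. F_crit ≈ 3.354. Fail to reject H₀.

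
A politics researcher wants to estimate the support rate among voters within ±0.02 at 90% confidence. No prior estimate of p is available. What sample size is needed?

Conservative approach: use p = 0.5 (maximizes p(1-p) = 0.25). n = z²(0.25)/E² = 1.645²×0.25/0.02² = 1691.3 → n = 1692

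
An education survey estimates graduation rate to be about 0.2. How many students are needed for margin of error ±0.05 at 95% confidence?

n = z²p(1-p)/E² = 1.96²×0.2×0.8/0.05² = 245.9 → n = 246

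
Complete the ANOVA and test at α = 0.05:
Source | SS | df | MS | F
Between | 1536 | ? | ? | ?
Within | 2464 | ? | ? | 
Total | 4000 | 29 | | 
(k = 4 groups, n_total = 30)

df_between = 3, df_within = 26. MS_between = 512.0, MS_within = 94.77. F = 5.403, F_crit ≈ 2.975. Reject H₀.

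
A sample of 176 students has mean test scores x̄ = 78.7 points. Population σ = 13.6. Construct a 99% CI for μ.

CI = x̄ ± z*(σ/√n) = 78.7 ± 2.576(13.6/√176) = 78.7 ± 2.64 = (76.06, 81.34)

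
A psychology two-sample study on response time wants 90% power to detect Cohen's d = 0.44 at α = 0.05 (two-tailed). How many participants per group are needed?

z_{α/2} = 1.96, z_β = Φ⁻¹(0.9) = 1.282. For small effect (d = 0.44): n per group = 2(z_{α/2} + z_β)²/d² = 2(1.96 + 1.282)²/0.44² = 108.6 → 109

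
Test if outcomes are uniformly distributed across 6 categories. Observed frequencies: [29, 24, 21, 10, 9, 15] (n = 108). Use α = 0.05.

Expected = 18 each. χ² = Σ(O-E)²/E = 17.778. df = 5, critical value = 11.07. Reject H₀.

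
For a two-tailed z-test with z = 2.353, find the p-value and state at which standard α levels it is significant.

p = 2·P(Z > |2.353|) = 2·(1 - Φ(2.353)) ≈ 0.0186. Significant at α = 0.1; Significant at α = 0.05.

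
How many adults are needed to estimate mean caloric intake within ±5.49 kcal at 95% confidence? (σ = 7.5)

n = (z*σ/E)² = (1.96×7.5/5.49)² = 7.2 → n = 8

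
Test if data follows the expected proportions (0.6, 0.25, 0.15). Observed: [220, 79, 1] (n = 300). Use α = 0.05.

Expected: [180.0, 75.0, 45.0]. χ² = 52.124. df = 2, critical = 5.991. Reject H₀.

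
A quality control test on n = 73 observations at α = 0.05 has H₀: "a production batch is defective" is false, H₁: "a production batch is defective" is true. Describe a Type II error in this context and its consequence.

Type II error: failing to reject H₀ when it is false — concluding that a production batch is defective is not supported when in fact it is. Consequence: shipping a defective batch — faulty products reach customers.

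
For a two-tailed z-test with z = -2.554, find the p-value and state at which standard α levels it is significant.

p = 2·P(Z > |-2.554|) = 2·(1 - Φ(2.554)) ≈ 0.0106. Significant at α = 0.1; Significant at α = 0.05.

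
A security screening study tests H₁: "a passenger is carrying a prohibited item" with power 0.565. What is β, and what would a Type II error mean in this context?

β = 1 - power = 1 - 0.565 = 0.435. A Type II error is failing to reject H₀ when H₀ is false (false negative) — here, failing to conclude that a passenger is carrying a prohibited item when in fact it is true. Consequence: letting a prohibited item through — security breach.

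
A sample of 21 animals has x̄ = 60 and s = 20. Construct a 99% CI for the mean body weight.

CI = x̄ ± t*(s/√n) = 60 ± 2.845(20/√21) = (47.58, 72.42)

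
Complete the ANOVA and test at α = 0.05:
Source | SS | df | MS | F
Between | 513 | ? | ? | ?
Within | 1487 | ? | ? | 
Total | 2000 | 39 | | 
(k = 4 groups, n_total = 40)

df_between = 3, df_within = 36. MS_between = 171.0, MS_within = 41.31. F = 4.14, F_crit ≈ 2.866. Reject H₀.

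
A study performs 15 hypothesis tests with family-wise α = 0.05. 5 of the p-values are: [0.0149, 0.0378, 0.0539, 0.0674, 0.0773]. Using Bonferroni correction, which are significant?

Bonferroni α = 0.05/15 = 0.00333. None of the given p-values are significant.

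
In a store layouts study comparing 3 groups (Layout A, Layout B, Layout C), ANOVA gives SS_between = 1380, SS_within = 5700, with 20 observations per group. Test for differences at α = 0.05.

df_between = 2, df_within = 57. F = MS_between/MS_within = 690.0/100.0 = 6.9. F_crit ≈ 3.159. Reject H₀. At least one mean differs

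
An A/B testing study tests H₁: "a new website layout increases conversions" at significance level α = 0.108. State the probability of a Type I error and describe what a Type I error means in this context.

P(Type I error) = α = 0.108. A Type I error is rejecting H₀ when H₀ is actually true (false positive) — here, concluding that a new website layout increases conversions when in fact this is not the case. Consequence: rolling out a layout that doesn't actually help — wasted engineering effort.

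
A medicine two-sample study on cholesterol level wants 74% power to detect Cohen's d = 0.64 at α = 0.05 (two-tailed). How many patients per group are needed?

z_{α/2} = 1.96, z_β = Φ⁻¹(0.74) = 0.643. For medium effect (d = 0.64): n per group = 2(z_{α/2} + z_β)²/d² = 2(1.96 + 0.643)²/0.64² = 33.1 → 34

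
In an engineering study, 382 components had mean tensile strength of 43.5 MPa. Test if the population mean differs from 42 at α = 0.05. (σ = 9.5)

z = (x̄ - μ₀)/(σ/√n) = (43.5 - 42)/(9.5/√382) = 3.086. Critical value: ±1.96. Since |3.086| > 1.96, Reject H₀.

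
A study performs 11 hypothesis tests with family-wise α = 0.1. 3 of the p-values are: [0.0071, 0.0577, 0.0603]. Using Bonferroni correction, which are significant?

Bonferroni α = 0.1/11 = 0.00909. Significant p-values: [0.0071]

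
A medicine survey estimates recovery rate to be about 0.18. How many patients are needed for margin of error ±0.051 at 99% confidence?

n = z²p(1-p)/E² = 2.576²×0.18×0.82/0.051² = 376.6 → n = 377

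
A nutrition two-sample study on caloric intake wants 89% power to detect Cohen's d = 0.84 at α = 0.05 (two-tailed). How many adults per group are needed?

z_{α/2} = 1.96, z_β = Φ⁻¹(0.89) = 1.227. For large effect (d = 0.84): n per group = 2(z_{α/2} + z_β)²/d² = 2(1.96 + 1.227)²/0.84² = 28.8 → 29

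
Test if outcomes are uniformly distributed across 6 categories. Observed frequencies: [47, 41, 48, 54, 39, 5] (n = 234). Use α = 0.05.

Expected = 39 each. χ² = Σ(O-E)²/E = 39.231. df = 5, critical value = 11.07. Reject H₀.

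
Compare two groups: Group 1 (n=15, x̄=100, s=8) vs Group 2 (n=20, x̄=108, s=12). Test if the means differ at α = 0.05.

Pooled sp = 10.49. t = -2.233, df = 33. Critical t = ±2.035. Reject H₀.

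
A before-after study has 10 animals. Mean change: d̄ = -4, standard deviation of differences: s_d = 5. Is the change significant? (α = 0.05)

t = d̄/(s_d/√n) = -4/(5/√10) = -2.53. df = 9, critical t = ±2.262. Reject H₀.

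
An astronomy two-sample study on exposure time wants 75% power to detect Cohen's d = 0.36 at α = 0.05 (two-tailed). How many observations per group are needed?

z_{α/2} = 1.96, z_β = Φ⁻¹(0.75) = 0.674. For small effect (d = 0.36): n per group = 2(z_{α/2} + z_β)²/d² = 2(1.96 + 0.674)²/0.36² = 107.1 → 108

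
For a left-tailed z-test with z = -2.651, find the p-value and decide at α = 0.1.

p = P(Z < -2.651) = Φ(-2.651) ≈ 0.004. Since p < 0.1, reject H₀ (significant) at α = 0.1.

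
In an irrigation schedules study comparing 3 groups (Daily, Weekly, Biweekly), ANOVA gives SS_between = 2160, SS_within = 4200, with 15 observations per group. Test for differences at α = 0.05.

df_between = 2, df_within = 42. F = MS_between/MS_within = 1080.0/100.0 = 10.8. F_crit ≈ 3.22. Reject H₀. At least one mean differs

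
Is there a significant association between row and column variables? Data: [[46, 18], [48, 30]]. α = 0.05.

χ² = 1.679. df = 1, critical = 3.841. Fail to reject H₀. No evidence of dependence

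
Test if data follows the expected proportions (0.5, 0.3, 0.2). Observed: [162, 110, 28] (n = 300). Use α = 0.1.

Expected: [150.0, 90.0, 60.0]. χ² = 22.471. df = 2, critical = 4.605. Reject H₀.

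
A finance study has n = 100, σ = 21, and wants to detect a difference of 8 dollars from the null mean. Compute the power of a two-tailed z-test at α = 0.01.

SE = σ/√n = 21/√100 = 2.1. Non-centrality λ = d/SE = 8/2.1 = 3.81. Power ≈ Φ(λ - z_{α/2}) = Φ(3.81 - 2.576) = Φ(1.234) = 0.891.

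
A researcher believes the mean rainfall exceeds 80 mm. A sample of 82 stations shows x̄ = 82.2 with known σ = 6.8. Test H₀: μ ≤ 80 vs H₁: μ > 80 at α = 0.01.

z = 2.93. Critical value: 2.33. Reject H₀.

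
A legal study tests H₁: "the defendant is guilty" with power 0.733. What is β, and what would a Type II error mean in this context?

β = 1 - power = 1 - 0.733 = 0.267. A Type II error is failing to reject H₀ when H₀ is false (false negative) — here, failing to conclude that the defendant is guilty when in fact it is true. Consequence: acquitting a guilty person.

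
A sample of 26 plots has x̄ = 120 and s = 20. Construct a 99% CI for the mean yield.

CI = x̄ ± t*(s/√n) = 120 ± 2.787(20/√26) = (109.07, 130.93)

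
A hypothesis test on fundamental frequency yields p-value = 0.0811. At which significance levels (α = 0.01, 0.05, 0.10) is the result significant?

p = 0.0811. Significant at: α = 0.1.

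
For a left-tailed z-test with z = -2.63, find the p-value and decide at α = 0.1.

p = P(Z < -2.63) = Φ(-2.63) ≈ 0.0043. Since p < 0.1, reject H₀ (significant) at α = 0.1.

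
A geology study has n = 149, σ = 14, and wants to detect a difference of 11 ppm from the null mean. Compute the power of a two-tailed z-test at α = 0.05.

SE = σ/√n = 14/√149 = 1.147. Non-centrality λ = d/SE = 11/1.147 = 9.591. Power ≈ Φ(λ - z_{α/2}) = Φ(9.591 - 1.96) = Φ(7.631) = 1.0.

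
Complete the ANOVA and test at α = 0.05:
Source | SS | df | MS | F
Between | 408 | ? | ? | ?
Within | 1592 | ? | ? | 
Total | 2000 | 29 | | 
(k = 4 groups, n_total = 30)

df_between = 3, df_within = 26. MS_between = 136.0, MS_within = 61.23. F = 2.221, F_crit ≈ 2.975. Fail to reject H₀.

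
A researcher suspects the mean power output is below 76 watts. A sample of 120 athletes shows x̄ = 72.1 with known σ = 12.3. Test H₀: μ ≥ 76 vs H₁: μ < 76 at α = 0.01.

z = -3.473. Critical value: -2.33. Reject H₀.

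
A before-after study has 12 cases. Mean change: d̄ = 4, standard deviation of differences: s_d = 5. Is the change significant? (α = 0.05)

t = d̄/(s_d/√n) = 4/(5/√12) = 2.771. df = 11, critical t = ±2.201. Reject H₀.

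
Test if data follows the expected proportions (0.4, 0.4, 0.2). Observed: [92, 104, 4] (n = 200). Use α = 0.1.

Expected: [80.0, 80.0, 40.0]. χ² = 41.4. df = 2, critical = 4.605. Reject H₀.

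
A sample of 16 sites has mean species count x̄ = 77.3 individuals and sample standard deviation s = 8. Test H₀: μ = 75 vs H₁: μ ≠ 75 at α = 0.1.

t = (x̄ - μ₀)/(s/√n) = (77.3 - 75)/(8/√16) = 1.15. df = 15, critical t = ±1.753. Fail to reject H₀.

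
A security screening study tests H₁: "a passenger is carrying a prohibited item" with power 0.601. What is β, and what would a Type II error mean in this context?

β = 1 - power = 1 - 0.601 = 0.399. A Type II error is failing to reject H₀ when H₀ is false (false negative) — here, failing to conclude that a passenger is carrying a prohibited item when in fact it is true. Consequence: letting a prohibited item through — security breach.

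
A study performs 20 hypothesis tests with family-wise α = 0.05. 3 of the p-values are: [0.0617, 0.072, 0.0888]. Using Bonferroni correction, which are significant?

Bonferroni α = 0.05/20 = 0.0025. None of the given p-values are significant.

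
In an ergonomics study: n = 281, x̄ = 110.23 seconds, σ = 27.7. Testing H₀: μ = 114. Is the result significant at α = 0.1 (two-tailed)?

z = (110.23 - 114)/(27.7/√281) = -2.281. Since |z| > 1.645, significant at α = 0.1.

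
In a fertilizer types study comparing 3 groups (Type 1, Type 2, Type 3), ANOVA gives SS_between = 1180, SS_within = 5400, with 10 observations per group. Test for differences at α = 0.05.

df_between = 2, df_within = 27. F = MS_between/MS_within = 590.0/200.0 = 2.95. F_crit ≈ 3.354. Fail to reject H₀.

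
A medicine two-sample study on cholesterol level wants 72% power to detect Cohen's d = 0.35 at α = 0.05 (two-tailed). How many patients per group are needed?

z_{α/2} = 1.96, z_β = Φ⁻¹(0.72) = 0.583. For small effect (d = 0.35): n per group = 2(z_{α/2} + z_β)²/d² = 2(1.96 + 0.583)²/0.35² = 105.6 → 106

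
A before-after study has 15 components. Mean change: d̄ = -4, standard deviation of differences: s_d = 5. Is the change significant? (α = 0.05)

t = d̄/(s_d/√n) = -4/(5/√15) = -3.098. df = 14, critical t = ±2.145. Reject H₀.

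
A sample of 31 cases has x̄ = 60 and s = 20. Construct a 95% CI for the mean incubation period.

CI = x̄ ± t*(s/√n) = 60 ± 2.042(20/√31) = (52.66, 67.34)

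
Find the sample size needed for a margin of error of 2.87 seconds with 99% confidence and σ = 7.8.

n = (z*σ/E)² = (2.576×7.8/2.87)² = 49.01 → n = 50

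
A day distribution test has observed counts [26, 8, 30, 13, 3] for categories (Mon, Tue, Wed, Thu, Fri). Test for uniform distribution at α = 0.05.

Expected = 16 each. χ² = Σ(O-E)²/E = 33.625. df = 4, critical value = 9.488. Reject H₀.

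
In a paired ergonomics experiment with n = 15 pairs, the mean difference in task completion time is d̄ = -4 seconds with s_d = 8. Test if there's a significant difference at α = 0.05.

t = d̄/(s_d/√n) = -4/(8/√15) = -1.936. df = 14, critical t = ±2.145. Fail to reject H₀.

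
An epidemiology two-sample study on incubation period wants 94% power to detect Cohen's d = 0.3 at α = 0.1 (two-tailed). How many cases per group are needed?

z_{α/2} = 1.645, z_β = Φ⁻¹(0.94) = 1.555. For small effect (d = 0.3): n per group = 2(z_{α/2} + z_β)²/d² = 2(1.645 + 1.555)²/0.3² = 227.6 → 228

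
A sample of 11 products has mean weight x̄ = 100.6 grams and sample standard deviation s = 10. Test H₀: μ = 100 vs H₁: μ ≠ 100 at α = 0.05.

t = (x̄ - μ₀)/(s/√n) = (100.6 - 100)/(10/√11) = 0.199. df = 10, critical t = ±2.228. Fail to reject H₀.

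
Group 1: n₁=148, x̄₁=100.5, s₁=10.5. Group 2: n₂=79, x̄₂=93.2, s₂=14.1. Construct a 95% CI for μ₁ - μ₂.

Difference = 7.3. SE = √(10.5²/148 + 14.1²/79) = 1.806. CI = (3.76, 10.84)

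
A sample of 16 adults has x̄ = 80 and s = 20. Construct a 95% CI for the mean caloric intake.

CI = x̄ ± t*(s/√n) = 80 ± 2.131(20/√16) = (69.34, 90.66)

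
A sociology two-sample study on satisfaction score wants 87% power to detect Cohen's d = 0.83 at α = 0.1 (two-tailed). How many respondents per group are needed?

z_{α/2} = 1.645, z_β = Φ⁻¹(0.87) = 1.126. For large effect (d = 0.83): n per group = 2(z_{α/2} + z_β)²/d² = 2(1.645 + 1.126)²/0.83² = 22.3 → 23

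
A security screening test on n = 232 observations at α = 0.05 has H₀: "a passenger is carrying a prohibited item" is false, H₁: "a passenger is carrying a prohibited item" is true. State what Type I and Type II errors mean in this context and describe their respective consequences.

Type I (false positive): concluding that a passenger is carrying a prohibited item when it is not — detaining an innocent passenger — delay and inconvenience. Type II (false negative): failing to conclude that a passenger is carrying a prohibited item when it is — letting a prohibited item through — security breach. Which is costlier depends on domain priorities and is a judgement call rather than a statistical fact.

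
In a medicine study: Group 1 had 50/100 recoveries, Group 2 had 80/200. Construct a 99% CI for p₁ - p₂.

p̂₁ = 0.5, p̂₂ = 0.4. Difference = 0.1. CI = (-0.057, 0.257)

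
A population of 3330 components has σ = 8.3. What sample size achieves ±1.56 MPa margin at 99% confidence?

Without FPC: n₀ = (2.576×8.3/1.56)² = 187.845. With FPC: n = n₀N/(n₀+N-1) = 177.9 → n = 178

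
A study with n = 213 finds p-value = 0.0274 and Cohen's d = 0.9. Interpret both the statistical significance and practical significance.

Statistically significant (p = 0.0274 < 0.05). Cohen's d = 0.9 indicates a large effect size. Both statistical and practical significance should be considered.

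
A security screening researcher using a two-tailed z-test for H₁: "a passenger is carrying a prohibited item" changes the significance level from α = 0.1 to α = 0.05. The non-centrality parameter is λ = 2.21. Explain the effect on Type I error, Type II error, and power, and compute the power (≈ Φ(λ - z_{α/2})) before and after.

Decreasing α from 0.1 to 0.05:
• Type I error rate decreases (α is the Type I rate by definition).
• Critical value moves from z_{α/2} = 1.645 to 1.96, so power = Φ(λ - z_{α/2}) goes from Φ(2.21 - 1.645) = 0.714 to Φ(2.21 - 1.96) = 0.599.
• Type II error rate β = 1 - power therefore increases (0.286 → 0.401).
Appropriate when false positives are costly — here, detaining an innocent passenger — delay and inconvenience.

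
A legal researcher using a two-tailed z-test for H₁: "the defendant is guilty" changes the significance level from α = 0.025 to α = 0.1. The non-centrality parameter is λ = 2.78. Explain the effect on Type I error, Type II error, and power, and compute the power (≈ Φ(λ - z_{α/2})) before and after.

Increasing α from 0.025 to 0.1:
• Type I error rate increases (α is the Type I rate by definition).
• Critical value moves from z_{α/2} = 2.241 to 1.645, so power = Φ(λ - z_{α/2}) goes from Φ(2.78 - 2.241) = 0.705 to Φ(2.78 - 1.645) = 0.872.
• Type II error rate β = 1 - power therefore decreases (0.295 → 0.128).
Appropriate when false negatives are costly — here, acquitting a guilty person.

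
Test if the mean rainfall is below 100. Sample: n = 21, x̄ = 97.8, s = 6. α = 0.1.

t = (97.8 - 100)/(6/√21) = -1.68, df = 20. Critical t = -1.325. Reject H₀.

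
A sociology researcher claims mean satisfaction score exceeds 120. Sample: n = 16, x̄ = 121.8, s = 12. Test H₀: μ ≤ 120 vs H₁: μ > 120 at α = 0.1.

t = (121.8 - 120)/(12/√16) = 0.6, df = 15. Critical t = 1.341. Fail to reject H₀.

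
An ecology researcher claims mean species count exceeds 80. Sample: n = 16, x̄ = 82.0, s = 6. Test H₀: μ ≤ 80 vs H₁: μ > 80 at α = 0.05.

t = (82.0 - 80)/(6/√16) = 1.333, df = 15. Critical t = 1.753. Fail to reject H₀.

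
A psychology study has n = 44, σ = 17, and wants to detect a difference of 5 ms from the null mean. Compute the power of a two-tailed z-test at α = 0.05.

SE = σ/√n = 17/√44 = 2.563. Non-centrality λ = d/SE = 5/2.563 = 1.951. Power ≈ Φ(λ - z_{α/2}) = Φ(1.951 - 1.96) = Φ(-0.009) = 0.496.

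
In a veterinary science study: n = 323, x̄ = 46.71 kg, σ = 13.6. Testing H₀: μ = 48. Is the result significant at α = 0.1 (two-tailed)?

z = (46.71 - 48)/(13.6/√323) = -1.705. Since |z| > 1.645, significant at α = 0.1.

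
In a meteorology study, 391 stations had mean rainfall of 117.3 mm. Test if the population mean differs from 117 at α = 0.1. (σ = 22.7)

z = (x̄ - μ₀)/(σ/√n) = (117.3 - 117)/(22.7/√391) = 0.261. Critical value: ±1.645. Since |0.261| ≤ 1.645, Fail to reject H₀.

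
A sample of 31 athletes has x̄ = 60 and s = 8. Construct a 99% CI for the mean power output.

CI = x̄ ± t*(s/√n) = 60 ± 2.75(8/√31) = (56.05, 63.95)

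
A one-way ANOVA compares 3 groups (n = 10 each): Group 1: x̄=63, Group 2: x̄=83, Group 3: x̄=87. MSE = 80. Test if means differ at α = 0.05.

Grand mean = 77.67. SS_between = 3306.67, MS_between = 1653.33. F = 20.667, F_crit ≈ 3.354. Reject H₀.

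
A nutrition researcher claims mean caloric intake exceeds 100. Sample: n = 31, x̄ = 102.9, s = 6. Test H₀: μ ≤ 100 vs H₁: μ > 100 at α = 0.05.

t = (102.9 - 100)/(6/√31) = 2.691, df = 30. Critical t = 1.697. Reject H₀.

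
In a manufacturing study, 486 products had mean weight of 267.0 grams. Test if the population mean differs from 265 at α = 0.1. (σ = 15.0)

z = (x̄ - μ₀)/(σ/√n) = (267.0 - 265)/(15.0/√486) = 2.939. Critical value: ±1.645. Since |2.939| > 1.645, Reject H₀.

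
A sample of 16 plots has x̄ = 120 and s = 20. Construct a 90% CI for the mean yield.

CI = x̄ ± t*(s/√n) = 120 ± 1.753(20/√16) = (111.23, 128.76)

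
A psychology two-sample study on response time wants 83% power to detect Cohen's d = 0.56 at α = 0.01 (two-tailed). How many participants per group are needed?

z_{α/2} = 2.576, z_β = Φ⁻¹(0.83) = 0.954. For medium effect (d = 0.56): n per group = 2(z_{α/2} + z_β)²/d² = 2(2.576 + 0.954)²/0.56² = 79.5 → 80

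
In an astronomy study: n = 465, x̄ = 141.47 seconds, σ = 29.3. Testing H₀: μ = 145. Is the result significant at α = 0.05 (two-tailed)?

z = (141.47 - 145)/(29.3/√465) = -2.598. Since |z| > 1.96, significant at α = 0.05.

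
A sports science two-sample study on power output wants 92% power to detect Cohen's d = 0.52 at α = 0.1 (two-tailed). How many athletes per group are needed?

z_{α/2} = 1.645, z_β = Φ⁻¹(0.92) = 1.405. For medium effect (d = 0.52): n per group = 2(z_{α/2} + z_β)²/d² = 2(1.645 + 1.405)²/0.52² = 68.8 → 69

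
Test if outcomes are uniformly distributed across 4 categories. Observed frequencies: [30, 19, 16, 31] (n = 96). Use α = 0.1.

Expected = 24 each. χ² = Σ(O-E)²/E = 7.25. df = 3, critical value = 6.251. Reject H₀.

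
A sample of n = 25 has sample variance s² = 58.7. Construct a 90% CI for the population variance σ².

df = 24. χ²_{0.05} = 36.415, χ²_{0.95} = 13.848. CI for σ² = ((n-1)s²/χ²_{α/2}, (n-1)s²/χ²_{1-α/2}) = (24·58.7/36.415, 24·58.7/13.848) = (38.69, 101.73)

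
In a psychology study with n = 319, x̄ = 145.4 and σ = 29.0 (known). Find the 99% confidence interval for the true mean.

CI = x̄ ± z*(σ/√n) = 145.4 ± 2.576(29.0/√319) = 145.4 ± 4.18 = (141.22, 149.58)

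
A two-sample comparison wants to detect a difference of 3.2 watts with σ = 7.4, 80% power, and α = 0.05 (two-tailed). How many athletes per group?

n per group = 2(z_α/2 + z_β)²σ²/d² = 2×(1.96 + 0.84)²×7.4²/3.2² = 83.9 → n = 84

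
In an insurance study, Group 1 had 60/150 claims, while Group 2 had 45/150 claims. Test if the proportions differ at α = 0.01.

p̂₁ = 0.4, p̂₂ = 0.3, pooled p̂ = 0.35. z = 1.816. Critical: ±2.576. Fail to reject H₀.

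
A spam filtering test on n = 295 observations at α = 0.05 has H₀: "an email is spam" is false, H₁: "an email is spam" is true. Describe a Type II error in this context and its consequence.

Type II error: failing to reject H₀ when it is false — concluding that an email is spam is not supported when in fact it is. Consequence: a spam email lands in the inbox.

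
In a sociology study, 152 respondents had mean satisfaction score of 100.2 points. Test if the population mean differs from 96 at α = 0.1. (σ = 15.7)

z = (x̄ - μ₀)/(σ/√n) = (100.2 - 96)/(15.7/√152) = 3.298. Critical value: ±1.645. Since |3.298| > 1.645, Reject H₀.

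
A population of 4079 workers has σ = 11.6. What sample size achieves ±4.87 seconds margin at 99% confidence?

Without FPC: n₀ = (2.576×11.6/4.87)² = 37.649. With FPC: n = n₀N/(n₀+N-1) = 37.3 → n = 38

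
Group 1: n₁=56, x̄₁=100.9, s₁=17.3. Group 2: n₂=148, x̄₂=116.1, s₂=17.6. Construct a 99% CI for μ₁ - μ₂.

Difference = -15.2. SE = √(17.3²/56 + 17.6²/148) = 2.727. CI = (-22.23, -8.17)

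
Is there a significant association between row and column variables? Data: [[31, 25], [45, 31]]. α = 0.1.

χ² = 0.196. df = 1, critical = 2.706. Fail to reject H₀. No evidence of dependence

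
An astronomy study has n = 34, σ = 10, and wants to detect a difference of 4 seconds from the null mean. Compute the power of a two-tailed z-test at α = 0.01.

SE = σ/√n = 10/√34 = 1.715. Non-centrality λ = d/SE = 4/1.715 = 2.332. Power ≈ Φ(λ - z_{α/2}) = Φ(2.332 - 2.576) = Φ(-0.244) = 0.404.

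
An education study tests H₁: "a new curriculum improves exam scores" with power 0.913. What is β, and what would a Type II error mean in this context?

β = 1 - power = 1 - 0.913 = 0.087. A Type II error is failing to reject H₀ when H₀ is false (false negative) — here, failing to conclude that a new curriculum improves exam scores when in fact it is true. Consequence: keeping the old curriculum when the new one would have helped students.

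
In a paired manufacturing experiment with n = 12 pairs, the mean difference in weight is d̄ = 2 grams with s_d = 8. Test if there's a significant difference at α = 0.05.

t = d̄/(s_d/√n) = 2/(8/√12) = 0.866. df = 11, critical t = ±2.201. Fail to reject H₀.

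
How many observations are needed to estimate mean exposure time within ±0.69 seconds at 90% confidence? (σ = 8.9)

n = (z*σ/E)² = (1.645×8.9/0.69)² = 450.2 → n = 451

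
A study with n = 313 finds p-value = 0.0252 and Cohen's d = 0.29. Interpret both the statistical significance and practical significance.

Statistically significant (p = 0.0252 < 0.05). Cohen's d = 0.29 indicates a small effect size. Both statistical and practical significance should be considered.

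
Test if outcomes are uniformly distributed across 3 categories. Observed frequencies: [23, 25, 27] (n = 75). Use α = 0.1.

Expected = 25 each. χ² = Σ(O-E)²/E = 0.32. df = 2, critical value = 4.605. Fail to reject H₀.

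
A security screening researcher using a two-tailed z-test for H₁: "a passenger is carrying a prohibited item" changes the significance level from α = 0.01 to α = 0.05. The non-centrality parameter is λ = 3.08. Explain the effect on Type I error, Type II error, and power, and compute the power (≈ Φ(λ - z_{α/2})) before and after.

Increasing α from 0.01 to 0.05:
• Type I error rate increases (α is the Type I rate by definition).
• Critical value moves from z_{α/2} = 2.576 to 1.96, so power = Φ(λ - z_{α/2}) goes from Φ(3.08 - 2.576) = 0.693 to Φ(3.08 - 1.96) = 0.869.
• Type II error rate β = 1 - power therefore decreases (0.307 → 0.131).
Appropriate when false negatives are costly — here, letting a prohibited item through — security breach.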